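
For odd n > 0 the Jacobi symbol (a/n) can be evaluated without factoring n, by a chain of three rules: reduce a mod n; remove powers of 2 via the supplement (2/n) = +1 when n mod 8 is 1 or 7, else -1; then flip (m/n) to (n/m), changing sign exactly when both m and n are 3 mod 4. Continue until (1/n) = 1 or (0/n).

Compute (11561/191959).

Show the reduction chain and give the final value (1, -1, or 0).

reciprocity: (11561/191959) = +1·(191959/11561) since 11561 mod 4 = 1, 191959 mod 4 = 3; sign now +1
(191959/11561) = (6983/11561)   [reduce mod 11561]
reciprocity: (6983/11561) = +1·(11561/6983) since 6983 mod 4 = 3, 11561 mod 4 = 1; sign now +1
(11561/6983) = (4578/6983)   [reduce mod 6983]
4578 = 2^1·2289; (2/6983) = +1 since 6983 mod 8 = 7, so (4578/6983) = (+1)^1·(2289/6983); sign now +1
reciprocity: (2289/6983) = +1·(6983/2289) since 2289 mod 4 = 1, 6983 mod 4 = 3; sign now +1
(6983/2289) = (116/2289)   [reduce mod 2289]
116 = 2^2·29; (2/2289) = +1 since 2289 mod 8 = 1, so (116/2289) = (+1)^2·(29/2289); sign now +1
reciprocity: (29/2289) = +1·(2289/29) since 29 mod 4 = 1, 2289 mod 4 = 1; sign now +1
(2289/29) = (27/29)   [reduce mod 29]
reciprocity: (27/29) = +1·(29/27) since 27 mod 4 = 3, 29 mod 4 = 1; sign now +1
(29/27) = (2/27)   [reduce mod 27]
2 = 2^1·1; (2/27) = -1 since 27 mod 8 = 3, so (2/27) = (-1)^1·(1/27); sign now -1
(1/27) = 1; final value = sign = -1

-1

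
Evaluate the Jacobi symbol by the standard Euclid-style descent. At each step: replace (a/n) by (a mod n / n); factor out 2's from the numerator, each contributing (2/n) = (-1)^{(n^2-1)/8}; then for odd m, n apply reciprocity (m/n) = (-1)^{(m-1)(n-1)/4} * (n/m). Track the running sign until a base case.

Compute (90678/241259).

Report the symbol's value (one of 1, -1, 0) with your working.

-1

factor out 2^1: 90678 = 2^1·45339; with 241259 mod 8 = 3, (2/241259) = -1; sign now -1; continue with (45339/241259)
flip (45339/241259) -> (241259/45339): both odd, 45339 mod 4 = 3, 241259 mod 4 = 3, so the flip contributes -1; sign now +1
(241259/45339): 241259 mod 45339 = 14564, so (241259/45339) = (14564/45339)
factor out 2^2: 14564 = 2^2·3641; with 45339 mod 8 = 3, (2/45339) = -1; sign now +1; continue with (3641/45339)
flip (3641/45339) -> (45339/3641): both odd, 3641 mod 4 = 1, 45339 mod 4 = 3, so the flip contributes +1; sign now +1
(45339/3641): 45339 mod 3641 = 1647, so (45339/3641) = (1647/3641)
flip (1647/3641) -> (3641/1647): both odd, 1647 mod 4 = 3, 3641 mod 4 = 1, so the flip contributes +1; sign now +1
(3641/1647): 3641 mod 1647 = 347, so (3641/1647) = (347/1647)
flip (347/1647) -> (1647/347): both odd, 347 mod 4 = 3, 1647 mod 4 = 3, so the flip contributes -1; sign now -1
(1647/347): 1647 mod 347 = 259, so (1647/347) = (259/347)
flip (259/347) -> (347/259): both odd, 259 mod 4 = 3, 347 mod 4 = 3, so the flip contributes -1; sign now +1
(347/259): 347 mod 259 = 88, so (347/259) = (88/259)
factor out 2^3: 88 = 2^3·11; with 259 mod 8 = 3, (2/259) = -1; sign now -1; continue with (11/259)
flip (11/259) -> (259/11): both odd, 11 mod 4 = 3, 259 mod 4 = 3, so the flip contributes -1; sign now +1
(259/11): 259 mod 11 = 6, so (259/11) = (6/11)
factor out 2^1: 6 = 2^1·3; with 11 mod 8 = 3, (2/11) = -1; sign now -1; continue with (3/11)
flip (3/11) -> (11/3): both odd, 3 mod 4 = 3, 11 mod 4 = 3, so the flip contributes -1; sign now +1
(11/3): 11 mod 3 = 2, so (11/3) = (2/3)
factor out 2^1: 2 = 2^1·1; with 3 mod 8 = 3, (2/3) = -1; sign now -1; continue with (1/3)
reached (1/3) = 1, so the symbol is -1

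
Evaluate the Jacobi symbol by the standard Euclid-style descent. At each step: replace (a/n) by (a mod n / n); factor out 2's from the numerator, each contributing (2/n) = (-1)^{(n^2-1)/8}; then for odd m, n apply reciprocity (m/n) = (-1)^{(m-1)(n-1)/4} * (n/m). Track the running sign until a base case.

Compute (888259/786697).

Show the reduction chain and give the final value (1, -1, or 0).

1

(888259/786697) = (101562/786697)   [reduce mod 786697]
101562 = 2^1·50781; (2/786697) = +1 since 786697 mod 8 = 1, so (101562/786697) = (+1)^1·(50781/786697); sign now +1
reciprocity: (50781/786697) = +1·(786697/50781) since 50781 mod 4 = 1, 786697 mod 4 = 1; sign now +1
(786697/50781) = (24982/50781)   [reduce mod 50781]
24982 = 2^1·12491; (2/50781) = -1 since 50781 mod 8 = 5, so (24982/50781) = (-1)^1·(12491/50781); sign now -1
reciprocity: (12491/50781) = +1·(50781/12491) since 12491 mod 4 = 3, 50781 mod 4 = 1; sign now -1
(50781/12491) = (817/12491)   [reduce mod 12491]
reciprocity: (817/12491) = +1·(12491/817) since 817 mod 4 = 1, 12491 mod 4 = 3; sign now -1
(12491/817) = (236/817)   [reduce mod 817]
236 = 2^2·59; (2/817) = +1 since 817 mod 8 = 1, so (236/817) = (+1)^2·(59/817); sign now -1
reciprocity: (59/817) = +1·(817/59) since 59 mod 4 = 3, 817 mod 4 = 1; sign now -1
(817/59) = (50/59)   [reduce mod 59]
50 = 2^1·25; (2/59) = -1 since 59 mod 8 = 3, so (50/59) = (-1)^1·(25/59); sign now +1
reciprocity: (25/59) = +1·(59/25) since 25 mod 4 = 1, 59 mod 4 = 3; sign now +1
(59/25) = (9/25)   [reduce mod 25]
reciprocity: (9/25) = +1·(25/9) since 9 mod 4 = 1, 25 mod 4 = 1; sign now +1
(25/9) = (7/9)   [reduce mod 9]
reciprocity: (7/9) = +1·(9/7) since 7 mod 4 = 3, 9 mod 4 = 1; sign now +1
(9/7) = (2/7)   [reduce mod 7]
2 = 2^1·1; (2/7) = +1 since 7 mod 8 = 7, so (2/7) = (+1)^1·(1/7); sign now +1
(1/7) = 1; final value = sign = +1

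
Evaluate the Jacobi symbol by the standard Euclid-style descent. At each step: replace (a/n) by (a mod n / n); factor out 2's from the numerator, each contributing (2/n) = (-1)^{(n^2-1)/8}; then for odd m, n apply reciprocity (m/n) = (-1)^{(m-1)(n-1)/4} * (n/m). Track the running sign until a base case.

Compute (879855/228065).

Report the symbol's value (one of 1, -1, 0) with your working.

0

(879855/228065): 879855 mod 228065 = 195660, so (879855/228065) = (195660/228065)
factor out 2^2: 195660 = 2^2·48915; with 228065 mod 8 = 1, (2/228065) = +1; sign now +1; continue with (48915/228065)
flip (48915/228065) -> (228065/48915): both odd, 48915 mod 4 = 3, 228065 mod 4 = 1, so the flip contributes +1; sign now +1
(228065/48915): 228065 mod 48915 = 32405, so (228065/48915) = (32405/48915)
flip (32405/48915) -> (48915/32405): both odd, 32405 mod 4 = 1, 48915 mod 4 = 3, so the flip contributes +1; sign now +1
(48915/32405): 48915 mod 32405 = 16510, so (48915/32405) = (16510/32405)
factor out 2^1: 16510 = 2^1·8255; with 32405 mod 8 = 5, (2/32405) = -1; sign now -1; continue with (8255/32405)
flip (8255/32405) -> (32405/8255): both odd, 8255 mod 4 = 3, 32405 mod 4 = 1, so the flip contributes +1; sign now -1
(32405/8255): 32405 mod 8255 = 7640, so (32405/8255) = (7640/8255)
factor out 2^3: 7640 = 2^3·955; with 8255 mod 8 = 7, (2/8255) = +1; sign now -1; continue with (955/8255)
flip (955/8255) -> (8255/955): both odd, 955 mod 4 = 3, 8255 mod 4 = 3, so the flip contributes -1; sign now +1
(8255/955): 8255 mod 955 = 615, so (8255/955) = (615/955)
flip (615/955) -> (955/615): both odd, 615 mod 4 = 3, 955 mod 4 = 3, so the flip contributes -1; sign now -1
(955/615): 955 mod 615 = 340, so (955/615) = (340/615)
factor out 2^2: 340 = 2^2·85; with 615 mod 8 = 7, (2/615) = +1; sign now -1; continue with (85/615)
flip (85/615) -> (615/85): both odd, 85 mod 4 = 1, 615 mod 4 = 3, so the flip contributes +1; sign now -1
(615/85): 615 mod 85 = 20, so (615/85) = (20/85)
factor out 2^2: 20 = 2^2·5; with 85 mod 8 = 5, (2/85) = -1; sign now -1; continue with (5/85)
flip (5/85) -> (85/5): both odd, 5 mod 4 = 1, 85 mod 4 = 1, so the flip contributes +1; sign now -1
(85/5): 85 mod 5 = 0, so (85/5) = (0/5)
reached (0/5); gcd(a, n) > 1, so (0/5) = 0 and the symbol is 0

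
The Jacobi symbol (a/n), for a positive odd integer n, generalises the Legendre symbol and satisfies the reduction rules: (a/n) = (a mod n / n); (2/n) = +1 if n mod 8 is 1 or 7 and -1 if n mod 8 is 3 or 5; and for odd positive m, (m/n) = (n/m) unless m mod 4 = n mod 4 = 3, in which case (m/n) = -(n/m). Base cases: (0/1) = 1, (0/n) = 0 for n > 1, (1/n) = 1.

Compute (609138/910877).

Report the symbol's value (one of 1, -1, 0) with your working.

factor out 2^1: 609138 = 2^1·304569; with 910877 mod 8 = 5, (2/910877) = -1; sign now -1; continue with (304569/910877)
flip (304569/910877) -> (910877/304569): both odd, 304569 mod 4 = 1, 910877 mod 4 = 1, so the flip contributes +1; sign now -1
(910877/304569): 910877 mod 304569 = 301739, so (910877/304569) = (301739/304569)
flip (301739/304569) -> (304569/301739): both odd, 301739 mod 4 = 3, 304569 mod 4 = 1, so the flip contributes +1; sign now -1
(304569/301739): 304569 mod 301739 = 2830, so (304569/301739) = (2830/301739)
factor out 2^1: 2830 = 2^1·1415; with 301739 mod 8 = 3, (2/301739) = -1; sign now +1; continue with (1415/301739)
flip (1415/301739) -> (301739/1415): both odd, 1415 mod 4 = 3, 301739 mod 4 = 3, so the flip contributes -1; sign now -1
(301739/1415): 301739 mod 1415 = 344, so (301739/1415) = (344/1415)
factor out 2^3: 344 = 2^3·43; with 1415 mod 8 = 7, (2/1415) = +1; sign now -1; continue with (43/1415)
flip (43/1415) -> (1415/43): both odd, 43 mod 4 = 3, 1415 mod 4 = 3, so the flip contributes -1; sign now +1
(1415/43): 1415 mod 43 = 39, so (1415/43) = (39/43)
flip (39/43) -> (43/39): both odd, 39 mod 4 = 3, 43 mod 4 = 3, so the flip contributes -1; sign now -1
(43/39): 43 mod 39 = 4, so (43/39) = (4/39)
factor out 2^2: 4 = 2^2·1; with 39 mod 8 = 7, (2/39) = +1; sign now -1; continue with (1/39)
reached (1/39) = 1, so the symbol is -1

-1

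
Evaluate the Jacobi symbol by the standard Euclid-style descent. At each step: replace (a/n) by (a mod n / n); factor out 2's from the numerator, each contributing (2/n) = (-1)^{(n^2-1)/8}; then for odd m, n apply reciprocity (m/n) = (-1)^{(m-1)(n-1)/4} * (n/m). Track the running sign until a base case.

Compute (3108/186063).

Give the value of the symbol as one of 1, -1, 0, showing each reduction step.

0

factor out 2^2: 3108 = 2^2·777; with 186063 mod 8 = 7, (2/186063) = +1; sign now +1; continue with (777/186063)
flip (777/186063) -> (186063/777): both odd, 777 mod 4 = 1, 186063 mod 4 = 3, so the flip contributes +1; sign now +1
(186063/777): 186063 mod 777 = 360, so (186063/777) = (360/777)
factor out 2^3: 360 = 2^3·45; with 777 mod 8 = 1, (2/777) = +1; sign now +1; continue with (45/777)
flip (45/777) -> (777/45): both odd, 45 mod 4 = 1, 777 mod 4 = 1, so the flip contributes +1; sign now +1
(777/45): 777 mod 45 = 12, so (777/45) = (12/45)
factor out 2^2: 12 = 2^2·3; with 45 mod 8 = 5, (2/45) = -1; sign now +1; continue with (3/45)
flip (3/45) -> (45/3): both odd, 3 mod 4 = 3, 45 mod 4 = 1, so the flip contributes +1; sign now +1
(45/3): 45 mod 3 = 0, so (45/3) = (0/3)
reached (0/3); gcd(a, n) > 1, so (0/3) = 0 and the symbol is 0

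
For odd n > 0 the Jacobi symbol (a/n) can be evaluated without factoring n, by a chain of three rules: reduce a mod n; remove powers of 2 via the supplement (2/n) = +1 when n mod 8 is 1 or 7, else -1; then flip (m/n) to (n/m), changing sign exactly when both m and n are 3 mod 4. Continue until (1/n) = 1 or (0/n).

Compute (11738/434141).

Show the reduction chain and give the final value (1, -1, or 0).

11738 = 2^1·5869; (2/434141) = -1 since 434141 mod 8 = 5, so (11738/434141) = (-1)^1·(5869/434141); sign now -1
reciprocity: (5869/434141) = +1·(434141/5869) since 5869 mod 4 = 1, 434141 mod 4 = 1; sign now -1
(434141/5869) = (5704/5869)   [reduce mod 5869]
5704 = 2^3·713; (2/5869) = -1 since 5869 mod 8 = 5, so (5704/5869) = (-1)^3·(713/5869); sign now +1
reciprocity: (713/5869) = +1·(5869/713) since 713 mod 4 = 1, 5869 mod 4 = 1; sign now +1
(5869/713) = (165/713)   [reduce mod 713]
reciprocity: (165/713) = +1·(713/165) since 165 mod 4 = 1, 713 mod 4 = 1; sign now +1
(713/165) = (53/165)   [reduce mod 165]
reciprocity: (53/165) = +1·(165/53) since 53 mod 4 = 1, 165 mod 4 = 1; sign now +1
(165/53) = (6/53)   [reduce mod 53]
6 = 2^1·3; (2/53) = -1 since 53 mod 8 = 5, so (6/53) = (-1)^1·(3/53); sign now -1
reciprocity: (3/53) = +1·(53/3) since 3 mod 4 = 3, 53 mod 4 = 1; sign now -1
(53/3) = (2/3)   [reduce mod 3]
2 = 2^1·1; (2/3) = -1 since 3 mod 8 = 3, so (2/3) = (-1)^1·(1/3); sign now +1
(1/3) = 1; final value = sign = +1

1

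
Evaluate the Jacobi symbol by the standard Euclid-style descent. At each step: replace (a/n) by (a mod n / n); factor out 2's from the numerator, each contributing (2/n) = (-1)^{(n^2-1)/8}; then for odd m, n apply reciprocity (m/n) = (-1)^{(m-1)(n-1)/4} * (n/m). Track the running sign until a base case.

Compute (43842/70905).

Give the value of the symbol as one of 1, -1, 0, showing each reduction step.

0

factor out 2^1: 43842 = 2^1·21921; with 70905 mod 8 = 1, (2/70905) = +1; sign now +1; continue with (21921/70905)
flip (21921/70905) -> (70905/21921): both odd, 21921 mod 4 = 1, 70905 mod 4 = 1, so the flip contributes +1; sign now +1
(70905/21921): 70905 mod 21921 = 5142, so (70905/21921) = (5142/21921)
factor out 2^1: 5142 = 2^1·2571; with 21921 mod 8 = 1, (2/21921) = +1; sign now +1; continue with (2571/21921)
flip (2571/21921) -> (21921/2571): both odd, 2571 mod 4 = 3, 21921 mod 4 = 1, so the flip contributes +1; sign now +1
(21921/2571): 21921 mod 2571 = 1353, so (21921/2571) = (1353/2571)
flip (1353/2571) -> (2571/1353): both odd, 1353 mod 4 = 1, 2571 mod 4 = 3, so the flip contributes +1; sign now +1
(2571/1353): 2571 mod 1353 = 1218, so (2571/1353) = (1218/1353)
factor out 2^1: 1218 = 2^1·609; with 1353 mod 8 = 1, (2/1353) = +1; sign now +1; continue with (609/1353)
flip (609/1353) -> (1353/609): both odd, 609 mod 4 = 1, 1353 mod 4 = 1, so the flip contributes +1; sign now +1
(1353/609): 1353 mod 609 = 135, so (1353/609) = (135/609)
flip (135/609) -> (609/135): both odd, 135 mod 4 = 3, 609 mod 4 = 1, so the flip contributes +1; sign now +1
(609/135): 609 mod 135 = 69, so (609/135) = (69/135)
flip (69/135) -> (135/69): both odd, 69 mod 4 = 1, 135 mod 4 = 3, so the flip contributes +1; sign now +1
(135/69): 135 mod 69 = 66, so (135/69) = (66/69)
factor out 2^1: 66 = 2^1·33; with 69 mod 8 = 5, (2/69) = -1; sign now -1; continue with (33/69)
flip (33/69) -> (69/33): both odd, 33 mod 4 = 1, 69 mod 4 = 1, so the flip contributes +1; sign now -1
(69/33): 69 mod 33 = 3, so (69/33) = (3/33)
flip (3/33) -> (33/3): both odd, 3 mod 4 = 3, 33 mod 4 = 1, so the flip contributes +1; sign now -1
(33/3): 33 mod 3 = 0, so (33/3) = (0/3)
reached (0/3); gcd(a, n) > 1, so (0/3) = 0 and the symbol is 0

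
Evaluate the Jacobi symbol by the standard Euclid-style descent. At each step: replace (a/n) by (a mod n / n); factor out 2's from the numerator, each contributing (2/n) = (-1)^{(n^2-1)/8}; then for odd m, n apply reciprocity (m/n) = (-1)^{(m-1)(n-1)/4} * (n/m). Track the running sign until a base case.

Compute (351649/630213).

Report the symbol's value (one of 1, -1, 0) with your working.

1

reciprocity: (351649/630213) = +1·(630213/351649) since 351649 mod 4 = 1, 630213 mod 4 = 1; sign now +1
(630213/351649) = (278564/351649)   [reduce mod 351649]
278564 = 2^2·69641; (2/351649) = +1 since 351649 mod 8 = 1, so (278564/351649) = (+1)^2·(69641/351649); sign now +1
reciprocity: (69641/351649) = +1·(351649/69641) since 69641 mod 4 = 1, 351649 mod 4 = 1; sign now +1
(351649/69641) = (3444/69641)   [reduce mod 69641]
3444 = 2^2·861; (2/69641) = +1 since 69641 mod 8 = 1, so (3444/69641) = (+1)^2·(861/69641); sign now +1
reciprocity: (861/69641) = +1·(69641/861) since 861 mod 4 = 1, 69641 mod 4 = 1; sign now +1
(69641/861) = (761/861)   [reduce mod 861]
reciprocity: (761/861) = +1·(861/761) since 761 mod 4 = 1, 861 mod 4 = 1; sign now +1
(861/761) = (100/761)   [reduce mod 761]
100 = 2^2·25; (2/761) = +1 since 761 mod 8 = 1, so (100/761) = (+1)^2·(25/761); sign now +1
reciprocity: (25/761) = +1·(761/25) since 25 mod 4 = 1, 761 mod 4 = 1; sign now +1
(761/25) = (11/25)   [reduce mod 25]
reciprocity: (11/25) = +1·(25/11) since 11 mod 4 = 3, 25 mod 4 = 1; sign now +1
(25/11) = (3/11)   [reduce mod 11]
reciprocity: (3/11) = -1·(11/3) since 3 mod 4 = 3, 11 mod 4 = 3; sign now -1
(11/3) = (2/3)   [reduce mod 3]
2 = 2^1·1; (2/3) = -1 since 3 mod 8 = 3, so (2/3) = (-1)^1·(1/3); sign now +1
(1/3) = 1; final value = sign = +1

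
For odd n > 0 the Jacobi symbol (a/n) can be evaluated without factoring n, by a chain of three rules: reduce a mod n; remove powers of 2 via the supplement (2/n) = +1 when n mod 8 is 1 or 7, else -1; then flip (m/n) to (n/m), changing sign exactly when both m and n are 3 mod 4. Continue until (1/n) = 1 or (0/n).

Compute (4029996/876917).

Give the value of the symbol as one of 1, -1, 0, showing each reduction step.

1

(4029996/876917): 4029996 mod 876917 = 522328, so (4029996/876917) = (522328/876917)
factor out 2^3: 522328 = 2^3·65291; with 876917 mod 8 = 5, (2/876917) = -1; sign now -1; continue with (65291/876917)
flip (65291/876917) -> (876917/65291): both odd, 65291 mod 4 = 3, 876917 mod 4 = 1, so the flip contributes +1; sign now -1
(876917/65291): 876917 mod 65291 = 28134, so (876917/65291) = (28134/65291)
factor out 2^1: 28134 = 2^1·14067; with 65291 mod 8 = 3, (2/65291) = -1; sign now +1; continue with (14067/65291)
flip (14067/65291) -> (65291/14067): both odd, 14067 mod 4 = 3, 65291 mod 4 = 3, so the flip contributes -1; sign now -1
(65291/14067): 65291 mod 14067 = 9023, so (65291/14067) = (9023/14067)
flip (9023/14067) -> (14067/9023): both odd, 9023 mod 4 = 3, 14067 mod 4 = 3, so the flip contributes -1; sign now +1
(14067/9023): 14067 mod 9023 = 5044, so (14067/9023) = (5044/9023)
factor out 2^2: 5044 = 2^2·1261; with 9023 mod 8 = 7, (2/9023) = +1; sign now +1; continue with (1261/9023)
flip (1261/9023) -> (9023/1261): both odd, 1261 mod 4 = 1, 9023 mod 4 = 3, so the flip contributes +1; sign now +1
(9023/1261): 9023 mod 1261 = 196, so (9023/1261) = (196/1261)
factor out 2^2: 196 = 2^2·49; with 1261 mod 8 = 5, (2/1261) = -1; sign now +1; continue with (49/1261)
flip (49/1261) -> (1261/49): both odd, 49 mod 4 = 1, 1261 mod 4 = 1, so the flip contributes +1; sign now +1
(1261/49): 1261 mod 49 = 36, so (1261/49) = (36/49)
factor out 2^2: 36 = 2^2·9; with 49 mod 8 = 1, (2/49) = +1; sign now +1; continue with (9/49)
flip (9/49) -> (49/9): both odd, 9 mod 4 = 1, 49 mod 4 = 1, so the flip contributes +1; sign now +1
(49/9): 49 mod 9 = 4, so (49/9) = (4/9)
factor out 2^2: 4 = 2^2·1; with 9 mod 8 = 1, (2/9) = +1; sign now +1; continue with (1/9)
reached (1/9) = 1, so the symbol is +1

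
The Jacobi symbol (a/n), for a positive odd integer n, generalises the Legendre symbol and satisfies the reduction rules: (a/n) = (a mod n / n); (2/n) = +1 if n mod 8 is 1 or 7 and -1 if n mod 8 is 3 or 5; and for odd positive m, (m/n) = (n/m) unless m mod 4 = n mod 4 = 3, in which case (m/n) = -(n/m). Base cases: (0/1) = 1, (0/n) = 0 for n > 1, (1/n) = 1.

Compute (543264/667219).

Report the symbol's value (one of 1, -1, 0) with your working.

-1

factor out 2^5: 543264 = 2^5·16977; with 667219 mod 8 = 3, (2/667219) = -1; sign now -1; continue with (16977/667219)
flip (16977/667219) -> (667219/16977): both odd, 16977 mod 4 = 1, 667219 mod 4 = 3, so the flip contributes +1; sign now -1
(667219/16977): 667219 mod 16977 = 5116, so (667219/16977) = (5116/16977)
factor out 2^2: 5116 = 2^2·1279; with 16977 mod 8 = 1, (2/16977) = +1; sign now -1; continue with (1279/16977)
flip (1279/16977) -> (16977/1279): both odd, 1279 mod 4 = 3, 16977 mod 4 = 1, so the flip contributes +1; sign now -1
(16977/1279): 16977 mod 1279 = 350, so (16977/1279) = (350/1279)
factor out 2^1: 350 = 2^1·175; with 1279 mod 8 = 7, (2/1279) = +1; sign now -1; continue with (175/1279)
flip (175/1279) -> (1279/175): both odd, 175 mod 4 = 3, 1279 mod 4 = 3, so the flip contributes -1; sign now +1
(1279/175): 1279 mod 175 = 54, so (1279/175) = (54/175)
factor out 2^1: 54 = 2^1·27; with 175 mod 8 = 7, (2/175) = +1; sign now +1; continue with (27/175)
flip (27/175) -> (175/27): both odd, 27 mod 4 = 3, 175 mod 4 = 3, so the flip contributes -1; sign now -1
(175/27): 175 mod 27 = 13, so (175/27) = (13/27)
flip (13/27) -> (27/13): both odd, 13 mod 4 = 1, 27 mod 4 = 3, so the flip contributes +1; sign now -1
(27/13): 27 mod 13 = 1, so (27/13) = (1/13)
reached (1/13) = 1, so the symbol is -1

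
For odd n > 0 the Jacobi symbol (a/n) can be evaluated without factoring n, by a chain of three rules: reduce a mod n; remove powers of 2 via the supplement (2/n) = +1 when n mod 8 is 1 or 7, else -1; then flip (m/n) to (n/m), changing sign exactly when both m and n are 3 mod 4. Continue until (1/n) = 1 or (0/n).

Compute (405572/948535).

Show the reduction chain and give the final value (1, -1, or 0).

factor out 2^2: 405572 = 2^2·101393; with 948535 mod 8 = 7, (2/948535) = +1; sign now +1; continue with (101393/948535)
flip (101393/948535) -> (948535/101393): both odd, 101393 mod 4 = 1, 948535 mod 4 = 3, so the flip contributes +1; sign now +1
(948535/101393): 948535 mod 101393 = 35998, so (948535/101393) = (35998/101393)
factor out 2^1: 35998 = 2^1·17999; with 101393 mod 8 = 1, (2/101393) = +1; sign now +1; continue with (17999/101393)
flip (17999/101393) -> (101393/17999): both odd, 17999 mod 4 = 3, 101393 mod 4 = 1, so the flip contributes +1; sign now +1
(101393/17999): 101393 mod 17999 = 11398, so (101393/17999) = (11398/17999)
factor out 2^1: 11398 = 2^1·5699; with 17999 mod 8 = 7, (2/17999) = +1; sign now +1; continue with (5699/17999)
flip (5699/17999) -> (17999/5699): both odd, 5699 mod 4 = 3, 17999 mod 4 = 3, so the flip contributes -1; sign now -1
(17999/5699): 17999 mod 5699 = 902, so (17999/5699) = (902/5699)
factor out 2^1: 902 = 2^1·451; with 5699 mod 8 = 3, (2/5699) = -1; sign now +1; continue with (451/5699)
flip (451/5699) -> (5699/451): both odd, 451 mod 4 = 3, 5699 mod 4 = 3, so the flip contributes -1; sign now -1
(5699/451): 5699 mod 451 = 287, so (5699/451) = (287/451)
flip (287/451) -> (451/287): both odd, 287 mod 4 = 3, 451 mod 4 = 3, so the flip contributes -1; sign now +1
(451/287): 451 mod 287 = 164, so (451/287) = (164/287)
factor out 2^2: 164 = 2^2·41; with 287 mod 8 = 7, (2/287) = +1; sign now +1; continue with (41/287)
flip (41/287) -> (287/41): both odd, 41 mod 4 = 1, 287 mod 4 = 3, so the flip contributes +1; sign now +1
(287/41): 287 mod 41 = 0, so (287/41) = (0/41)
reached (0/41); gcd(a, n) > 1, so (0/41) = 0 and the symbol is 0

0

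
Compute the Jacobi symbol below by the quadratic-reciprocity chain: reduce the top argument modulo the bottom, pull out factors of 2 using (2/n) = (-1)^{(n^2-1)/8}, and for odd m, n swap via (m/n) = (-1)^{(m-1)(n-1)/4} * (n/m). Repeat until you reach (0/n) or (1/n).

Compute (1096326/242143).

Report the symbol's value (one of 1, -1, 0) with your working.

0

(1096326/242143): 1096326 mod 242143 = 127754, so (1096326/242143) = (127754/242143)
factor out 2^1: 127754 = 2^1·63877; with 242143 mod 8 = 7, (2/242143) = +1; sign now +1; continue with (63877/242143)
flip (63877/242143) -> (242143/63877): both odd, 63877 mod 4 = 1, 242143 mod 4 = 3, so the flip contributes +1; sign now +1
(242143/63877): 242143 mod 63877 = 50512, so (242143/63877) = (50512/63877)
factor out 2^4: 50512 = 2^4·3157; with 63877 mod 8 = 5, (2/63877) = -1; sign now +1; continue with (3157/63877)
flip (3157/63877) -> (63877/3157): both odd, 3157 mod 4 = 1, 63877 mod 4 = 1, so the flip contributes +1; sign now +1
(63877/3157): 63877 mod 3157 = 737, so (63877/3157) = (737/3157)
flip (737/3157) -> (3157/737): both odd, 737 mod 4 = 1, 3157 mod 4 = 1, so the flip contributes +1; sign now +1
(3157/737): 3157 mod 737 = 209, so (3157/737) = (209/737)
flip (209/737) -> (737/209): both odd, 209 mod 4 = 1, 737 mod 4 = 1, so the flip contributes +1; sign now +1
(737/209): 737 mod 209 = 110, so (737/209) = (110/209)
factor out 2^1: 110 = 2^1·55; with 209 mod 8 = 1, (2/209) = +1; sign now +1; continue with (55/209)
flip (55/209) -> (209/55): both odd, 55 mod 4 = 3, 209 mod 4 = 1, so the flip contributes +1; sign now +1
(209/55): 209 mod 55 = 44, so (209/55) = (44/55)
factor out 2^2: 44 = 2^2·11; with 55 mod 8 = 7, (2/55) = +1; sign now +1; continue with (11/55)
flip (11/55) -> (55/11): both odd, 11 mod 4 = 3, 55 mod 4 = 3, so the flip contributes -1; sign now -1
(55/11): 55 mod 11 = 0, so (55/11) = (0/11)
reached (0/11); gcd(a, n) > 1, so (0/11) = 0 and the symbol is 0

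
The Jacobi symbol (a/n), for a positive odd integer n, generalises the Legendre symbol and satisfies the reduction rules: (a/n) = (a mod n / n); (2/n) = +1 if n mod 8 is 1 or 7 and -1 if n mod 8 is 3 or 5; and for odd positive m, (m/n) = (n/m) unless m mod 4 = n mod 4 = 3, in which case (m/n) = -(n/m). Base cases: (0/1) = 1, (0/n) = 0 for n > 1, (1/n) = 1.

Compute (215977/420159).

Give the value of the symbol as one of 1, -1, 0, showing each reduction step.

-1

reciprocity: (215977/420159) = +1·(420159/215977) since 215977 mod 4 = 1, 420159 mod 4 = 3; sign now +1
(420159/215977) = (204182/215977)   [reduce mod 215977]
204182 = 2^1·102091; (2/215977) = +1 since 215977 mod 8 = 1, so (204182/215977) = (+1)^1·(102091/215977); sign now +1
reciprocity: (102091/215977) = +1·(215977/102091) since 102091 mod 4 = 3, 215977 mod 4 = 1; sign now +1
(215977/102091) = (11795/102091)   [reduce mod 102091]
reciprocity: (11795/102091) = -1·(102091/11795) since 11795 mod 4 = 3, 102091 mod 4 = 3; sign now -1
(102091/11795) = (7731/11795)   [reduce mod 11795]
reciprocity: (7731/11795) = -1·(11795/7731) since 7731 mod 4 = 3, 11795 mod 4 = 3; sign now +1
(11795/7731) = (4064/7731)   [reduce mod 7731]
4064 = 2^5·127; (2/7731) = -1 since 7731 mod 8 = 3, so (4064/7731) = (-1)^5·(127/7731); sign now -1
reciprocity: (127/7731) = -1·(7731/127) since 127 mod 4 = 3, 7731 mod 4 = 3; sign now +1
(7731/127) = (111/127)   [reduce mod 127]
reciprocity: (111/127) = -1·(127/111) since 111 mod 4 = 3, 127 mod 4 = 3; sign now -1
(127/111) = (16/111)   [reduce mod 111]
16 = 2^4·1; (2/111) = +1 since 111 mod 8 = 7, so (16/111) = (+1)^4·(1/111); sign now -1
(1/111) = 1; final value = sign = -1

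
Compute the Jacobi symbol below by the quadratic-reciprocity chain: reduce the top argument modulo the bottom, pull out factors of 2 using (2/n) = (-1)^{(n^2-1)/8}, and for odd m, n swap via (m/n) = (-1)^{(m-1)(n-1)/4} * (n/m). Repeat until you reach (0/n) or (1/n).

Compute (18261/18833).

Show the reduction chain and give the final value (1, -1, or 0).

1

reciprocity: (18261/18833) = +1·(18833/18261) since 18261 mod 4 = 1, 18833 mod 4 = 1; sign now +1
(18833/18261) = (572/18261)   [reduce mod 18261]
572 = 2^2·143; (2/18261) = -1 since 18261 mod 8 = 5, so (572/18261) = (-1)^2·(143/18261); sign now +1
reciprocity: (143/18261) = +1·(18261/143) since 143 mod 4 = 3, 18261 mod 4 = 1; sign now +1
(18261/143) = (100/143)   [reduce mod 143]
100 = 2^2·25; (2/143) = +1 since 143 mod 8 = 7, so (100/143) = (+1)^2·(25/143); sign now +1
reciprocity: (25/143) = +1·(143/25) since 25 mod 4 = 1, 143 mod 4 = 3; sign now +1
(143/25) = (18/25)   [reduce mod 25]
18 = 2^1·9; (2/25) = +1 since 25 mod 8 = 1, so (18/25) = (+1)^1·(9/25); sign now +1
reciprocity: (9/25) = +1·(25/9) since 9 mod 4 = 1, 25 mod 4 = 1; sign now +1
(25/9) = (7/9)   [reduce mod 9]
reciprocity: (7/9) = +1·(9/7) since 7 mod 4 = 3, 9 mod 4 = 1; sign now +1
(9/7) = (2/7)   [reduce mod 7]
2 = 2^1·1; (2/7) = +1 since 7 mod 8 = 7, so (2/7) = (+1)^1·(1/7); sign now +1
(1/7) = 1; final value = sign = +1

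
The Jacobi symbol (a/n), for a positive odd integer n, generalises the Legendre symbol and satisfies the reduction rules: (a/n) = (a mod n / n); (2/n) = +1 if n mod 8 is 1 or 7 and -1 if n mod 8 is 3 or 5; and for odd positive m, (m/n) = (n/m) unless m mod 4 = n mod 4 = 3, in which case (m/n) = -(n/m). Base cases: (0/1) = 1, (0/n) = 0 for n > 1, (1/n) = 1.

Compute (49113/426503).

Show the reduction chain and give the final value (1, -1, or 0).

reciprocity: (49113/426503) = +1·(426503/49113) since 49113 mod 4 = 1, 426503 mod 4 = 3; sign now +1
(426503/49113) = (33599/49113)   [reduce mod 49113]
reciprocity: (33599/49113) = +1·(49113/33599) since 33599 mod 4 = 3, 49113 mod 4 = 1; sign now +1
(49113/33599) = (15514/33599)   [reduce mod 33599]
15514 = 2^1·7757; (2/33599) = +1 since 33599 mod 8 = 7, so (15514/33599) = (+1)^1·(7757/33599); sign now +1
reciprocity: (7757/33599) = +1·(33599/7757) since 7757 mod 4 = 1, 33599 mod 4 = 3; sign now +1
(33599/7757) = (2571/7757)   [reduce mod 7757]
reciprocity: (2571/7757) = +1·(7757/2571) since 2571 mod 4 = 3, 7757 mod 4 = 1; sign now +1
(7757/2571) = (44/2571)   [reduce mod 2571]
44 = 2^2·11; (2/2571) = -1 since 2571 mod 8 = 3, so (44/2571) = (-1)^2·(11/2571); sign now +1
reciprocity: (11/2571) = -1·(2571/11) since 11 mod 4 = 3, 2571 mod 4 = 3; sign now -1
(2571/11) = (8/11)   [reduce mod 11]
8 = 2^3·1; (2/11) = -1 since 11 mod 8 = 3, so (8/11) = (-1)^3·(1/11); sign now +1
(1/11) = 1; final value = sign = +1

1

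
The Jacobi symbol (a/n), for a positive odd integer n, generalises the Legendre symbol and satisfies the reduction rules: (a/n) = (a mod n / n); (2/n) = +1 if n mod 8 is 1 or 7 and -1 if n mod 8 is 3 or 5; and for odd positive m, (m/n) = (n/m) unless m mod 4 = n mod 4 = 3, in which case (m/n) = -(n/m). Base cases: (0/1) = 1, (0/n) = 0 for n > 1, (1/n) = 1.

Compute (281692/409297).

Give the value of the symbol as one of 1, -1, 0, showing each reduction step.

-1

factor out 2^2: 281692 = 2^2·70423; with 409297 mod 8 = 1, (2/409297) = +1; sign now +1; continue with (70423/409297)
flip (70423/409297) -> (409297/70423): both odd, 70423 mod 4 = 3, 409297 mod 4 = 1, so the flip contributes +1; sign now +1
(409297/70423): 409297 mod 70423 = 57182, so (409297/70423) = (57182/70423)
factor out 2^1: 57182 = 2^1·28591; with 70423 mod 8 = 7, (2/70423) = +1; sign now +1; continue with (28591/70423)
flip (28591/70423) -> (70423/28591): both odd, 28591 mod 4 = 3, 70423 mod 4 = 3, so the flip contributes -1; sign now -1
(70423/28591): 70423 mod 28591 = 13241, so (70423/28591) = (13241/28591)
flip (13241/28591) -> (28591/13241): both odd, 13241 mod 4 = 1, 28591 mod 4 = 3, so the flip contributes +1; sign now -1
(28591/13241): 28591 mod 13241 = 2109, so (28591/13241) = (2109/13241)
flip (2109/13241) -> (13241/2109): both odd, 2109 mod 4 = 1, 13241 mod 4 = 1, so the flip contributes +1; sign now -1
(13241/2109): 13241 mod 2109 = 587, so (13241/2109) = (587/2109)
flip (587/2109) -> (2109/587): both odd, 587 mod 4 = 3, 2109 mod 4 = 1, so the flip contributes +1; sign now -1
(2109/587): 2109 mod 587 = 348, so (2109/587) = (348/587)
factor out 2^2: 348 = 2^2·87; with 587 mod 8 = 3, (2/587) = -1; sign now -1; continue with (87/587)
flip (87/587) -> (587/87): both odd, 87 mod 4 = 3, 587 mod 4 = 3, so the flip contributes -1; sign now +1
(587/87): 587 mod 87 = 65, so (587/87) = (65/87)
flip (65/87) -> (87/65): both odd, 65 mod 4 = 1, 87 mod 4 = 3, so the flip contributes +1; sign now +1
(87/65): 87 mod 65 = 22, so (87/65) = (22/65)
factor out 2^1: 22 = 2^1·11; with 65 mod 8 = 1, (2/65) = +1; sign now +1; continue with (11/65)
flip (11/65) -> (65/11): both odd, 11 mod 4 = 3, 65 mod 4 = 1, so the flip contributes +1; sign now +1
(65/11): 65 mod 11 = 10, so (65/11) = (10/11)
factor out 2^1: 10 = 2^1·5; with 11 mod 8 = 3, (2/11) = -1; sign now -1; continue with (5/11)
flip (5/11) -> (11/5): both odd, 5 mod 4 = 1, 11 mod 4 = 3, so the flip contributes +1; sign now -1
(11/5): 11 mod 5 = 1, so (11/5) = (1/5)
reached (1/5) = 1, so the symbol is -1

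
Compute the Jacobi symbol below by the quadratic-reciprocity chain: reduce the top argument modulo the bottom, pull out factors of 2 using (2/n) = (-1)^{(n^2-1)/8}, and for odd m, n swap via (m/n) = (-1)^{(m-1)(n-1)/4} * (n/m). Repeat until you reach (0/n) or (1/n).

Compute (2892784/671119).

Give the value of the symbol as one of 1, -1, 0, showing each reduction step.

(2892784/671119) = (208308/671119)   [reduce mod 671119]
208308 = 2^2·52077; (2/671119) = +1 since 671119 mod 8 = 7, so (208308/671119) = (+1)^2·(52077/671119); sign now +1
reciprocity: (52077/671119) = +1·(671119/52077) since 52077 mod 4 = 1, 671119 mod 4 = 3; sign now +1
(671119/52077) = (46195/52077)   [reduce mod 52077]
reciprocity: (46195/52077) = +1·(52077/46195) since 46195 mod 4 = 3, 52077 mod 4 = 1; sign now +1
(52077/46195) = (5882/46195)   [reduce mod 46195]
5882 = 2^1·2941; (2/46195) = -1 since 46195 mod 8 = 3, so (5882/46195) = (-1)^1·(2941/46195); sign now -1
reciprocity: (2941/46195) = +1·(46195/2941) since 2941 mod 4 = 1, 46195 mod 4 = 3; sign now -1
(46195/2941) = (2080/2941)   [reduce mod 2941]
2080 = 2^5·65; (2/2941) = -1 since 2941 mod 8 = 5, so (2080/2941) = (-1)^5·(65/2941); sign now +1
reciprocity: (65/2941) = +1·(2941/65) since 65 mod 4 = 1, 2941 mod 4 = 1; sign now +1
(2941/65) = (16/65)   [reduce mod 65]
16 = 2^4·1; (2/65) = +1 since 65 mod 8 = 1, so (16/65) = (+1)^4·(1/65); sign now +1
(1/65) = 1; final value = sign = +1

1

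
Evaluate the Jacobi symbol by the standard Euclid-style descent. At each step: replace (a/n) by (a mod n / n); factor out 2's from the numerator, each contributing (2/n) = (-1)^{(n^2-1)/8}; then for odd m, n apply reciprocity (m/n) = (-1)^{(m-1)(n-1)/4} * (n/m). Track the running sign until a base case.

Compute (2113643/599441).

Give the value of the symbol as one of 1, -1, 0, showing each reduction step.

(2113643/599441): 2113643 mod 599441 = 315320, so (2113643/599441) = (315320/599441)
factor out 2^3: 315320 = 2^3·39415; with 599441 mod 8 = 1, (2/599441) = +1; sign now +1; continue with (39415/599441)
flip (39415/599441) -> (599441/39415): both odd, 39415 mod 4 = 3, 599441 mod 4 = 1, so the flip contributes +1; sign now +1
(599441/39415): 599441 mod 39415 = 8216, so (599441/39415) = (8216/39415)
factor out 2^3: 8216 = 2^3·1027; with 39415 mod 8 = 7, (2/39415) = +1; sign now +1; continue with (1027/39415)
flip (1027/39415) -> (39415/1027): both odd, 1027 mod 4 = 3, 39415 mod 4 = 3, so the flip contributes -1; sign now -1
(39415/1027): 39415 mod 1027 = 389, so (39415/1027) = (389/1027)
flip (389/1027) -> (1027/389): both odd, 389 mod 4 = 1, 1027 mod 4 = 3, so the flip contributes +1; sign now -1
(1027/389): 1027 mod 389 = 249, so (1027/389) = (249/389)
flip (249/389) -> (389/249): both odd, 249 mod 4 = 1, 389 mod 4 = 1, so the flip contributes +1; sign now -1
(389/249): 389 mod 249 = 140, so (389/249) = (140/249)
factor out 2^2: 140 = 2^2·35; with 249 mod 8 = 1, (2/249) = +1; sign now -1; continue with (35/249)
flip (35/249) -> (249/35): both odd, 35 mod 4 = 3, 249 mod 4 = 1, so the flip contributes +1; sign now -1
(249/35): 249 mod 35 = 4, so (249/35) = (4/35)
factor out 2^2: 4 = 2^2·1; with 35 mod 8 = 3, (2/35) = -1; sign now -1; continue with (1/35)
reached (1/35) = 1, so the symbol is -1

-1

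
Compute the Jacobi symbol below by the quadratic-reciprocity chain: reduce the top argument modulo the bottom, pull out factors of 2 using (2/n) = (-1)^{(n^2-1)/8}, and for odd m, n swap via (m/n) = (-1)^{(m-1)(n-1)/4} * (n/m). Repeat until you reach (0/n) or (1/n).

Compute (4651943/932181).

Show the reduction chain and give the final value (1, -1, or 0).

(4651943/932181) = (923219/932181)   [reduce mod 932181]
reciprocity: (923219/932181) = +1·(932181/923219) since 923219 mod 4 = 3, 932181 mod 4 = 1; sign now +1
(932181/923219) = (8962/923219)   [reduce mod 923219]
8962 = 2^1·4481; (2/923219) = -1 since 923219 mod 8 = 3, so (8962/923219) = (-1)^1·(4481/923219); sign now -1
reciprocity: (4481/923219) = +1·(923219/4481) since 4481 mod 4 = 1, 923219 mod 4 = 3; sign now -1
(923219/4481) = (133/4481)   [reduce mod 4481]
reciprocity: (133/4481) = +1·(4481/133) since 133 mod 4 = 1, 4481 mod 4 = 1; sign now -1
(4481/133) = (92/133)   [reduce mod 133]
92 = 2^2·23; (2/133) = -1 since 133 mod 8 = 5, so (92/133) = (-1)^2·(23/133); sign now -1
reciprocity: (23/133) = +1·(133/23) since 23 mod 4 = 3, 133 mod 4 = 1; sign now -1
(133/23) = (18/23)   [reduce mod 23]
18 = 2^1·9; (2/23) = +1 since 23 mod 8 = 7, so (18/23) = (+1)^1·(9/23); sign now -1
reciprocity: (9/23) = +1·(23/9) since 9 mod 4 = 1, 23 mod 4 = 3; sign now -1
(23/9) = (5/9)   [reduce mod 9]
reciprocity: (5/9) = +1·(9/5) since 5 mod 4 = 1, 9 mod 4 = 1; sign now -1
(9/5) = (4/5)   [reduce mod 5]
4 = 2^2·1; (2/5) = -1 since 5 mod 8 = 5, so (4/5) = (-1)^2·(1/5); sign now -1
(1/5) = 1; final value = sign = -1

-1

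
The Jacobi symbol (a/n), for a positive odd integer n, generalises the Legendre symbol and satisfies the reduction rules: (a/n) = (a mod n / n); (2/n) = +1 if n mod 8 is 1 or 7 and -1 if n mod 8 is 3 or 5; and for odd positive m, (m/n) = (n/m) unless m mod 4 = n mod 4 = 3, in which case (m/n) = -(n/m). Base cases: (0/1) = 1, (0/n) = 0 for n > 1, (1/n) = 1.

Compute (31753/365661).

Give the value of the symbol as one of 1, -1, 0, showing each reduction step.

flip (31753/365661) -> (365661/31753): both odd, 31753 mod 4 = 1, 365661 mod 4 = 1, so the flip contributes +1; sign now +1
(365661/31753): 365661 mod 31753 = 16378, so (365661/31753) = (16378/31753)
factor out 2^1: 16378 = 2^1·8189; with 31753 mod 8 = 1, (2/31753) = +1; sign now +1; continue with (8189/31753)
flip (8189/31753) -> (31753/8189): both odd, 8189 mod 4 = 1, 31753 mod 4 = 1, so the flip contributes +1; sign now +1
(31753/8189): 31753 mod 8189 = 7186, so (31753/8189) = (7186/8189)
factor out 2^1: 7186 = 2^1·3593; with 8189 mod 8 = 5, (2/8189) = -1; sign now -1; continue with (3593/8189)
flip (3593/8189) -> (8189/3593): both odd, 3593 mod 4 = 1, 8189 mod 4 = 1, so the flip contributes +1; sign now -1
(8189/3593): 8189 mod 3593 = 1003, so (8189/3593) = (1003/3593)
flip (1003/3593) -> (3593/1003): both odd, 1003 mod 4 = 3, 3593 mod 4 = 1, so the flip contributes +1; sign now -1
(3593/1003): 3593 mod 1003 = 584, so (3593/1003) = (584/1003)
factor out 2^3: 584 = 2^3·73; with 1003 mod 8 = 3, (2/1003) = -1; sign now +1; continue with (73/1003)
flip (73/1003) -> (1003/73): both odd, 73 mod 4 = 1, 1003 mod 4 = 3, so the flip contributes +1; sign now +1
(1003/73): 1003 mod 73 = 54, so (1003/73) = (54/73)
factor out 2^1: 54 = 2^1·27; with 73 mod 8 = 1, (2/73) = +1; sign now +1; continue with (27/73)
flip (27/73) -> (73/27): both odd, 27 mod 4 = 3, 73 mod 4 = 1, so the flip contributes +1; sign now +1
(73/27): 73 mod 27 = 19, so (73/27) = (19/27)
flip (19/27) -> (27/19): both odd, 19 mod 4 = 3, 27 mod 4 = 3, so the flip contributes -1; sign now -1
(27/19): 27 mod 19 = 8, so (27/19) = (8/19)
factor out 2^3: 8 = 2^3·1; with 19 mod 8 = 3, (2/19) = -1; sign now +1; continue with (1/19)
reached (1/19) = 1, so the symbol is +1

1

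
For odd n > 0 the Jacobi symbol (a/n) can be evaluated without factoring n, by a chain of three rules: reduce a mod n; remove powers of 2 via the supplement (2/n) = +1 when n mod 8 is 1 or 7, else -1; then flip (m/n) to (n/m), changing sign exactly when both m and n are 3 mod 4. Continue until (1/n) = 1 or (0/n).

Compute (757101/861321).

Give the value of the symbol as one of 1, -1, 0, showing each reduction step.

0

reciprocity: (757101/861321) = +1·(861321/757101) since 757101 mod 4 = 1, 861321 mod 4 = 1; sign now +1
(861321/757101) = (104220/757101)   [reduce mod 757101]
104220 = 2^2·26055; (2/757101) = -1 since 757101 mod 8 = 5, so (104220/757101) = (-1)^2·(26055/757101); sign now +1
reciprocity: (26055/757101) = +1·(757101/26055) since 26055 mod 4 = 3, 757101 mod 4 = 1; sign now +1
(757101/26055) = (1506/26055)   [reduce mod 26055]
1506 = 2^1·753; (2/26055) = +1 since 26055 mod 8 = 7, so (1506/26055) = (+1)^1·(753/26055); sign now +1
reciprocity: (753/26055) = +1·(26055/753) since 753 mod 4 = 1, 26055 mod 4 = 3; sign now +1
(26055/753) = (453/753)   [reduce mod 753]
reciprocity: (453/753) = +1·(753/453) since 453 mod 4 = 1, 753 mod 4 = 1; sign now +1
(753/453) = (300/453)   [reduce mod 453]
300 = 2^2·75; (2/453) = -1 since 453 mod 8 = 5, so (300/453) = (-1)^2·(75/453); sign now +1
reciprocity: (75/453) = +1·(453/75) since 75 mod 4 = 3, 453 mod 4 = 1; sign now +1
(453/75) = (3/75)   [reduce mod 75]
reciprocity: (3/75) = -1·(75/3) since 3 mod 4 = 3, 75 mod 4 = 3; sign now -1
(75/3) = (0/3)   [reduce mod 3]
(0/3) = 0   [gcd(a, n) > 1]; final value = 0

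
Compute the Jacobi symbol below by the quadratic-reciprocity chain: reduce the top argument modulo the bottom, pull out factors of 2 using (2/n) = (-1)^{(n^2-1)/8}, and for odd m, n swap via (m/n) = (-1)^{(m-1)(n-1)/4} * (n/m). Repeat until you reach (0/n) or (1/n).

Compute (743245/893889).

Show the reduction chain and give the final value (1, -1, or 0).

reciprocity: (743245/893889) = +1·(893889/743245) since 743245 mod 4 = 1, 893889 mod 4 = 1; sign now +1
(893889/743245) = (150644/743245)   [reduce mod 743245]
150644 = 2^2·37661; (2/743245) = -1 since 743245 mod 8 = 5, so (150644/743245) = (-1)^2·(37661/743245); sign now +1
reciprocity: (37661/743245) = +1·(743245/37661) since 37661 mod 4 = 1, 743245 mod 4 = 1; sign now +1
(743245/37661) = (27686/37661)   [reduce mod 37661]
27686 = 2^1·13843; (2/37661) = -1 since 37661 mod 8 = 5, so (27686/37661) = (-1)^1·(13843/37661); sign now -1
reciprocity: (13843/37661) = +1·(37661/13843) since 13843 mod 4 = 3, 37661 mod 4 = 1; sign now -1
(37661/13843) = (9975/13843)   [reduce mod 13843]
reciprocity: (9975/13843) = -1·(13843/9975) since 9975 mod 4 = 3, 13843 mod 4 = 3; sign now +1
(13843/9975) = (3868/9975)   [reduce mod 9975]
3868 = 2^2·967; (2/9975) = +1 since 9975 mod 8 = 7, so (3868/9975) = (+1)^2·(967/9975); sign now +1
reciprocity: (967/9975) = -1·(9975/967) since 967 mod 4 = 3, 9975 mod 4 = 3; sign now -1
(9975/967) = (305/967)   [reduce mod 967]
reciprocity: (305/967) = +1·(967/305) since 305 mod 4 = 1, 967 mod 4 = 3; sign now -1
(967/305) = (52/305)   [reduce mod 305]
52 = 2^2·13; (2/305) = +1 since 305 mod 8 = 1, so (52/305) = (+1)^2·(13/305); sign now -1
reciprocity: (13/305) = +1·(305/13) since 13 mod 4 = 1, 305 mod 4 = 1; sign now -1
(305/13) = (6/13)   [reduce mod 13]
6 = 2^1·3; (2/13) = -1 since 13 mod 8 = 5, so (6/13) = (-1)^1·(3/13); sign now +1
reciprocity: (3/13) = +1·(13/3) since 3 mod 4 = 3, 13 mod 4 = 1; sign now +1
(13/3) = (1/3)   [reduce mod 3]
(1/3) = 1; final value = sign = +1

1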